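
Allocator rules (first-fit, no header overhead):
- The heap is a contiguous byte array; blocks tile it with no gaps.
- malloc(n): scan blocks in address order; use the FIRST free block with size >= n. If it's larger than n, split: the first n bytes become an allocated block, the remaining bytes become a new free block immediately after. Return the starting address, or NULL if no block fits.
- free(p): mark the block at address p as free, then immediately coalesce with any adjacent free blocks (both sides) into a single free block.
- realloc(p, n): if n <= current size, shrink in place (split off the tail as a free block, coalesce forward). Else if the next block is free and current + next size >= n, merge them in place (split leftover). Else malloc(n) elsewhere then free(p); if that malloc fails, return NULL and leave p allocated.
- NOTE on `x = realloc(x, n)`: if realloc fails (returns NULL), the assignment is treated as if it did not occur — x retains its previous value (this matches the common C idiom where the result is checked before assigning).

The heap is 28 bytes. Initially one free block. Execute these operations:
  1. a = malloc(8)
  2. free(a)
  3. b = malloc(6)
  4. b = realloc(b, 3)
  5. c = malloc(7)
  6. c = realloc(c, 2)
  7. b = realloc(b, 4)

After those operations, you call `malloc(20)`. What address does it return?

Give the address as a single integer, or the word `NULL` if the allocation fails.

Op 1: a = malloc(8) -> a = 0; heap: [0-7 ALLOC][8-27 FREE]
Op 2: free(a) -> (freed a); heap: [0-27 FREE]
Op 3: b = malloc(6) -> b = 0; heap: [0-5 ALLOC][6-27 FREE]
Op 4: b = realloc(b, 3) -> b = 0; heap: [0-2 ALLOC][3-27 FREE]
Op 5: c = malloc(7) -> c = 3; heap: [0-2 ALLOC][3-9 ALLOC][10-27 FREE]
Op 6: c = realloc(c, 2) -> c = 3; heap: [0-2 ALLOC][3-4 ALLOC][5-27 FREE]
Op 7: b = realloc(b, 4) -> b = 5; heap: [0-2 FREE][3-4 ALLOC][5-8 ALLOC][9-27 FREE]
malloc(20): first-fit scan over [0-2 FREE][3-4 ALLOC][5-8 ALLOC][9-27 FREE] -> NULL

Answer: NULL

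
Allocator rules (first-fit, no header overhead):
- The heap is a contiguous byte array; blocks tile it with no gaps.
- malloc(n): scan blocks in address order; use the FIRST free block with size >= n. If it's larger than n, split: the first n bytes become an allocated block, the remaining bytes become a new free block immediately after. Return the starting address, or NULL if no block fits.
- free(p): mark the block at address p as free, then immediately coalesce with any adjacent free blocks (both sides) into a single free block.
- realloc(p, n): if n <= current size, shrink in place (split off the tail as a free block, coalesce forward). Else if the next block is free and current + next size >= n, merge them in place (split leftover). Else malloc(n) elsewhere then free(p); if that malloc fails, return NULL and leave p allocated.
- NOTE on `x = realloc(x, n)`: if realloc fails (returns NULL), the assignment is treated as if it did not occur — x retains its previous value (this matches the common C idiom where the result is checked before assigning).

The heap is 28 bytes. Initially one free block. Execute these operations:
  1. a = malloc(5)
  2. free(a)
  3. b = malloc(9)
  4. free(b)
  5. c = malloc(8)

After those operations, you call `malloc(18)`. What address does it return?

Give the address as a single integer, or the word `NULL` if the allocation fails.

Op 1: a = malloc(5) -> a = 0; heap: [0-4 ALLOC][5-27 FREE]
Op 2: free(a) -> (freed a); heap: [0-27 FREE]
Op 3: b = malloc(9) -> b = 0; heap: [0-8 ALLOC][9-27 FREE]
Op 4: free(b) -> (freed b); heap: [0-27 FREE]
Op 5: c = malloc(8) -> c = 0; heap: [0-7 ALLOC][8-27 FREE]
malloc(18): first-fit scan over [0-7 ALLOC][8-27 FREE] -> 8

Answer: 8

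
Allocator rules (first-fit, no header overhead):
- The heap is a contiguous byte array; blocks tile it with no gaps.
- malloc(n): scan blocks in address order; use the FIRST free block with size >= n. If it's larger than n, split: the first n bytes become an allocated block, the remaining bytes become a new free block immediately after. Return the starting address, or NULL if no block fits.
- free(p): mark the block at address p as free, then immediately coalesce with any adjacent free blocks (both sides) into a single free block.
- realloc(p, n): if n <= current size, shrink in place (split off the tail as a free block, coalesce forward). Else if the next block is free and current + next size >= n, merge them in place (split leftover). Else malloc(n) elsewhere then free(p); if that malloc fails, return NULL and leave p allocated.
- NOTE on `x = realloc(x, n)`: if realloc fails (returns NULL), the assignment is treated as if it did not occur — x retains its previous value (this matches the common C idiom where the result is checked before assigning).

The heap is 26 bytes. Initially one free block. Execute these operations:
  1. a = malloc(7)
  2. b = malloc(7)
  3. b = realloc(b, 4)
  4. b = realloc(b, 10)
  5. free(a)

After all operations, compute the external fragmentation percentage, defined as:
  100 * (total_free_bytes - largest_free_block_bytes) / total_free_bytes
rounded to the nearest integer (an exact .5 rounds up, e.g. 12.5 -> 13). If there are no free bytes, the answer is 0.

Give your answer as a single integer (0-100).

Op 1: a = malloc(7) -> a = 0; heap: [0-6 ALLOC][7-25 FREE]
Op 2: b = malloc(7) -> b = 7; heap: [0-6 ALLOC][7-13 ALLOC][14-25 FREE]
Op 3: b = realloc(b, 4) -> b = 7; heap: [0-6 ALLOC][7-10 ALLOC][11-25 FREE]
Op 4: b = realloc(b, 10) -> b = 7; heap: [0-6 ALLOC][7-16 ALLOC][17-25 FREE]
Op 5: free(a) -> (freed a); heap: [0-6 FREE][7-16 ALLOC][17-25 FREE]
Free blocks: [7 9] total_free=16 largest=9 -> 100*(16-9)/16 = 700/16 = 43.75 -> rounds to 44

Answer: 44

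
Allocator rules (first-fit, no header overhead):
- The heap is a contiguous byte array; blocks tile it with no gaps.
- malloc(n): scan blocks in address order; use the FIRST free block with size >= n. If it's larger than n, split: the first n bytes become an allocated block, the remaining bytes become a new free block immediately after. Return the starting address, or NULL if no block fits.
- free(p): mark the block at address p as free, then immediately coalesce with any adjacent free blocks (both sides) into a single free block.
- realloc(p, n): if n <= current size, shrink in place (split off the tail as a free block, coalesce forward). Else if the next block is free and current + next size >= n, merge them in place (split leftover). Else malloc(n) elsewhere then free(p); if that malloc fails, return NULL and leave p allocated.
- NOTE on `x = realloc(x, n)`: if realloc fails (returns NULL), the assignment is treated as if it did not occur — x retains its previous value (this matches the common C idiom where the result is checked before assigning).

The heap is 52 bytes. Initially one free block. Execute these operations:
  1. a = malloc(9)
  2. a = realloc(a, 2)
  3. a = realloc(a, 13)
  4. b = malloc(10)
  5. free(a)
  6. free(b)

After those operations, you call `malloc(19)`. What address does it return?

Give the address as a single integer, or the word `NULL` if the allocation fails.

Answer: 0

Derivation:
Op 1: a = malloc(9) -> a = 0; heap: [0-8 ALLOC][9-51 FREE]
Op 2: a = realloc(a, 2) -> a = 0; heap: [0-1 ALLOC][2-51 FREE]
Op 3: a = realloc(a, 13) -> a = 0; heap: [0-12 ALLOC][13-51 FREE]
Op 4: b = malloc(10) -> b = 13; heap: [0-12 ALLOC][13-22 ALLOC][23-51 FREE]
Op 5: free(a) -> (freed a); heap: [0-12 FREE][13-22 ALLOC][23-51 FREE]
Op 6: free(b) -> (freed b); heap: [0-51 FREE]
malloc(19): first-fit scan over [0-51 FREE] -> 0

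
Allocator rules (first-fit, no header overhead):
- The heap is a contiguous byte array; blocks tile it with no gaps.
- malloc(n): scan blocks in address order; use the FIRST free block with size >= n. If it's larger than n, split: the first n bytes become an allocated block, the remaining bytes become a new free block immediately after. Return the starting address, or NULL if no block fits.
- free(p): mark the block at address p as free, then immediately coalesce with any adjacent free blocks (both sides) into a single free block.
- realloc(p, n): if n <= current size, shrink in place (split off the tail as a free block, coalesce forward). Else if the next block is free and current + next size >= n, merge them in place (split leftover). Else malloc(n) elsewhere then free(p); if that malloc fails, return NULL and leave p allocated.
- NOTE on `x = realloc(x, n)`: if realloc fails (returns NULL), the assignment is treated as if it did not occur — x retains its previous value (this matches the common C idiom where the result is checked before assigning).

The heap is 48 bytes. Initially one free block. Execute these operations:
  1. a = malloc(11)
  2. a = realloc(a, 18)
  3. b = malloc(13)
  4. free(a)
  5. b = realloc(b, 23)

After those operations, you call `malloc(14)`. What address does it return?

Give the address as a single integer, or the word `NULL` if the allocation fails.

Op 1: a = malloc(11) -> a = 0; heap: [0-10 ALLOC][11-47 FREE]
Op 2: a = realloc(a, 18) -> a = 0; heap: [0-17 ALLOC][18-47 FREE]
Op 3: b = malloc(13) -> b = 18; heap: [0-17 ALLOC][18-30 ALLOC][31-47 FREE]
Op 4: free(a) -> (freed a); heap: [0-17 FREE][18-30 ALLOC][31-47 FREE]
Op 5: b = realloc(b, 23) -> b = 18; heap: [0-17 FREE][18-40 ALLOC][41-47 FREE]
malloc(14): first-fit scan over [0-17 FREE][18-40 ALLOC][41-47 FREE] -> 0

Answer: 0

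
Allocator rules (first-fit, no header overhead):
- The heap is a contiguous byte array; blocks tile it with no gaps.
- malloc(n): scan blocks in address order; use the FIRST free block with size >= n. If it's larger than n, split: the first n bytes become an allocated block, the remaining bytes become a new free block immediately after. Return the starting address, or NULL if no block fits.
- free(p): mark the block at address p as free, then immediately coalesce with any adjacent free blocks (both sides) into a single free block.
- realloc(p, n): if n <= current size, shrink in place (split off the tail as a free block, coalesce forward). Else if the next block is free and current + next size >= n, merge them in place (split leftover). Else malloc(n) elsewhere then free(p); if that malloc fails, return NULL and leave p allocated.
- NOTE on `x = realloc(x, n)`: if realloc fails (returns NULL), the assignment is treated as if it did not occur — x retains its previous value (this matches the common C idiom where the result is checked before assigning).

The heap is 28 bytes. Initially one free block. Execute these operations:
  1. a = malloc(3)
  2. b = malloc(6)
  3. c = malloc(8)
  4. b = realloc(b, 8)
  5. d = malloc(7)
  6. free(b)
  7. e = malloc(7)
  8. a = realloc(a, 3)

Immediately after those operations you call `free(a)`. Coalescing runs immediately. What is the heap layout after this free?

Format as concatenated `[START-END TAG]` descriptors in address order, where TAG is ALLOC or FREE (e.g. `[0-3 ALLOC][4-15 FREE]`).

Op 1: a = malloc(3) -> a = 0; heap: [0-2 ALLOC][3-27 FREE]
Op 2: b = malloc(6) -> b = 3; heap: [0-2 ALLOC][3-8 ALLOC][9-27 FREE]
Op 3: c = malloc(8) -> c = 9; heap: [0-2 ALLOC][3-8 ALLOC][9-16 ALLOC][17-27 FREE]
Op 4: b = realloc(b, 8) -> b = 17; heap: [0-2 ALLOC][3-8 FREE][9-16 ALLOC][17-24 ALLOC][25-27 FREE]
Op 5: d = malloc(7) -> d = NULL; heap: [0-2 ALLOC][3-8 FREE][9-16 ALLOC][17-24 ALLOC][25-27 FREE]
Op 6: free(b) -> (freed b); heap: [0-2 ALLOC][3-8 FREE][9-16 ALLOC][17-27 FREE]
Op 7: e = malloc(7) -> e = 17; heap: [0-2 ALLOC][3-8 FREE][9-16 ALLOC][17-23 ALLOC][24-27 FREE]
Op 8: a = realloc(a, 3) -> a = 0; heap: [0-2 ALLOC][3-8 FREE][9-16 ALLOC][17-23 ALLOC][24-27 FREE]
free(a): a = 0 -> block [0-2 ALLOC]; mark free, coalesce with adjacent free neighbors -> [0-8 FREE][9-16 ALLOC][17-23 ALLOC][24-27 FREE]

Answer: [0-8 FREE][9-16 ALLOC][17-23 ALLOC][24-27 FREE]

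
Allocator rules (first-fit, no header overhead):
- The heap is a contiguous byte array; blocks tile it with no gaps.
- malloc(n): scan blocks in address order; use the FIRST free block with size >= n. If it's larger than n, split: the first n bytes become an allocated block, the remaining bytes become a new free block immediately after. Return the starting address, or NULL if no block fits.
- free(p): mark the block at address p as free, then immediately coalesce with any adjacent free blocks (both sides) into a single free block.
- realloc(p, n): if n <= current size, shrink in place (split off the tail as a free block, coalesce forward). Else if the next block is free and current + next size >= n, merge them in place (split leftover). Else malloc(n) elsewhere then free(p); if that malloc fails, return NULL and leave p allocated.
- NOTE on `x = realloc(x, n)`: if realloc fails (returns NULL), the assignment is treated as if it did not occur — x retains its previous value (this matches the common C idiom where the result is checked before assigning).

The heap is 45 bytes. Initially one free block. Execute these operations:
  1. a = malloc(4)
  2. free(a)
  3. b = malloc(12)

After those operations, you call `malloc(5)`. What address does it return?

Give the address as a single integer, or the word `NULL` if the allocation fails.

Answer: 12

Derivation:
Op 1: a = malloc(4) -> a = 0; heap: [0-3 ALLOC][4-44 FREE]
Op 2: free(a) -> (freed a); heap: [0-44 FREE]
Op 3: b = malloc(12) -> b = 0; heap: [0-11 ALLOC][12-44 FREE]
malloc(5): first-fit scan over [0-11 ALLOC][12-44 FREE] -> 12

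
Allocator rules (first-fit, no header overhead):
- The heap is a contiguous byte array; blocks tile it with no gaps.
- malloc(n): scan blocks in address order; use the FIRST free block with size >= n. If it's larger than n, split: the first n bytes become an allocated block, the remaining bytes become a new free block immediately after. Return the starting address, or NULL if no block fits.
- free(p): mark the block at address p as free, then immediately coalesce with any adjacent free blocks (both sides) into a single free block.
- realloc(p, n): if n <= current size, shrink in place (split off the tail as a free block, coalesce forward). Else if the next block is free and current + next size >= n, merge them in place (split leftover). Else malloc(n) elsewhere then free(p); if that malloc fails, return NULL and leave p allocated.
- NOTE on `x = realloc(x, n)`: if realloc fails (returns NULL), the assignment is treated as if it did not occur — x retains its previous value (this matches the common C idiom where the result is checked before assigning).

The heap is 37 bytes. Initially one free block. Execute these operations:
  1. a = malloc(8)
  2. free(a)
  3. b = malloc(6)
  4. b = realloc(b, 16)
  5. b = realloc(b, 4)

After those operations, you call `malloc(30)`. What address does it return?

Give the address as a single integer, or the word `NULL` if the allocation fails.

Answer: 4

Derivation:
Op 1: a = malloc(8) -> a = 0; heap: [0-7 ALLOC][8-36 FREE]
Op 2: free(a) -> (freed a); heap: [0-36 FREE]
Op 3: b = malloc(6) -> b = 0; heap: [0-5 ALLOC][6-36 FREE]
Op 4: b = realloc(b, 16) -> b = 0; heap: [0-15 ALLOC][16-36 FREE]
Op 5: b = realloc(b, 4) -> b = 0; heap: [0-3 ALLOC][4-36 FREE]
malloc(30): first-fit scan over [0-3 ALLOC][4-36 FREE] -> 4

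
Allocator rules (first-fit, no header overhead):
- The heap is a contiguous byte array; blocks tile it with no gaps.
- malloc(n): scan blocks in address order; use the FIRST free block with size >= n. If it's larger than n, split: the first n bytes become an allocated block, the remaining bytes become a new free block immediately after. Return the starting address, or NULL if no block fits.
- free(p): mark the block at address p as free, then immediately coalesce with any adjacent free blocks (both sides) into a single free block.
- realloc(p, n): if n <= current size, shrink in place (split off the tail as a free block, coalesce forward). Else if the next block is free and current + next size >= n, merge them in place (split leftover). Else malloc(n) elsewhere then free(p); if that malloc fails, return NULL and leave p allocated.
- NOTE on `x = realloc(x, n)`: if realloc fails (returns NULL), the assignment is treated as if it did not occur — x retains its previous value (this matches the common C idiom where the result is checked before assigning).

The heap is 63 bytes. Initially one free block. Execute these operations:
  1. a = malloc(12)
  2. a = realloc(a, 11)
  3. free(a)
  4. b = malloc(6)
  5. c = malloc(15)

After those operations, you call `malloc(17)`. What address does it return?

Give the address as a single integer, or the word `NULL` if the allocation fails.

Op 1: a = malloc(12) -> a = 0; heap: [0-11 ALLOC][12-62 FREE]
Op 2: a = realloc(a, 11) -> a = 0; heap: [0-10 ALLOC][11-62 FREE]
Op 3: free(a) -> (freed a); heap: [0-62 FREE]
Op 4: b = malloc(6) -> b = 0; heap: [0-5 ALLOC][6-62 FREE]
Op 5: c = malloc(15) -> c = 6; heap: [0-5 ALLOC][6-20 ALLOC][21-62 FREE]
malloc(17): first-fit scan over [0-5 ALLOC][6-20 ALLOC][21-62 FREE] -> 21

Answer: 21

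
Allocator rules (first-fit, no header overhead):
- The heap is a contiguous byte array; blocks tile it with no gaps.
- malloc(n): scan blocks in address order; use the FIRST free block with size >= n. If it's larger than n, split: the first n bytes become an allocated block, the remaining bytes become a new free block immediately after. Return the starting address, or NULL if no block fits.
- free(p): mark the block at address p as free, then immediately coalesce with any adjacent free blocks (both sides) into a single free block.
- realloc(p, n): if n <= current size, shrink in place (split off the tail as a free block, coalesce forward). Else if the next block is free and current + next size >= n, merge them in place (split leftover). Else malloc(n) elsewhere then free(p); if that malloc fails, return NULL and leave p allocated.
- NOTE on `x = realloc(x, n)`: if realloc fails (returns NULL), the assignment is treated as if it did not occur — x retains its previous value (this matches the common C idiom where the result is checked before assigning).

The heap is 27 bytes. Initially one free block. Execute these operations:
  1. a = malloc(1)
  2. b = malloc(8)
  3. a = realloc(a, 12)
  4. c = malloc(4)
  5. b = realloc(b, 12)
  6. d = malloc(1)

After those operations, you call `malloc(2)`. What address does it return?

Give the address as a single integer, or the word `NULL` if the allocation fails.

Op 1: a = malloc(1) -> a = 0; heap: [0-0 ALLOC][1-26 FREE]
Op 2: b = malloc(8) -> b = 1; heap: [0-0 ALLOC][1-8 ALLOC][9-26 FREE]
Op 3: a = realloc(a, 12) -> a = 9; heap: [0-0 FREE][1-8 ALLOC][9-20 ALLOC][21-26 FREE]
Op 4: c = malloc(4) -> c = 21; heap: [0-0 FREE][1-8 ALLOC][9-20 ALLOC][21-24 ALLOC][25-26 FREE]
Op 5: b = realloc(b, 12) -> NULL (b unchanged); heap: [0-0 FREE][1-8 ALLOC][9-20 ALLOC][21-24 ALLOC][25-26 FREE]
Op 6: d = malloc(1) -> d = 0; heap: [0-0 ALLOC][1-8 ALLOC][9-20 ALLOC][21-24 ALLOC][25-26 FREE]
malloc(2): first-fit scan over [0-0 ALLOC][1-8 ALLOC][9-20 ALLOC][21-24 ALLOC][25-26 FREE] -> 25

Answer: 25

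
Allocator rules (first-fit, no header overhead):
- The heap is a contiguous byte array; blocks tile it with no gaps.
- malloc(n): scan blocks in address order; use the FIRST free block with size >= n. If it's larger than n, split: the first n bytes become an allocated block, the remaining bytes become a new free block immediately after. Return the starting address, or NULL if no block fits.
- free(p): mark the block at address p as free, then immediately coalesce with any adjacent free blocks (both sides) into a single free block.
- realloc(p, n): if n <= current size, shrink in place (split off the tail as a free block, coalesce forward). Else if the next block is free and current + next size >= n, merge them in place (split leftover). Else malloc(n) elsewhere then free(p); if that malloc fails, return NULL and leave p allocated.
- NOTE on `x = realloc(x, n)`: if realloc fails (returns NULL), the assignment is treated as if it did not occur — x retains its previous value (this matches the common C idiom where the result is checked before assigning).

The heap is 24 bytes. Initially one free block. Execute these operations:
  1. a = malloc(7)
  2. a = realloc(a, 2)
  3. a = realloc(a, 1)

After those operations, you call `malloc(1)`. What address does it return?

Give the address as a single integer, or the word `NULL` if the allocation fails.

Op 1: a = malloc(7) -> a = 0; heap: [0-6 ALLOC][7-23 FREE]
Op 2: a = realloc(a, 2) -> a = 0; heap: [0-1 ALLOC][2-23 FREE]
Op 3: a = realloc(a, 1) -> a = 0; heap: [0-0 ALLOC][1-23 FREE]
malloc(1): first-fit scan over [0-0 ALLOC][1-23 FREE] -> 1

Answer: 1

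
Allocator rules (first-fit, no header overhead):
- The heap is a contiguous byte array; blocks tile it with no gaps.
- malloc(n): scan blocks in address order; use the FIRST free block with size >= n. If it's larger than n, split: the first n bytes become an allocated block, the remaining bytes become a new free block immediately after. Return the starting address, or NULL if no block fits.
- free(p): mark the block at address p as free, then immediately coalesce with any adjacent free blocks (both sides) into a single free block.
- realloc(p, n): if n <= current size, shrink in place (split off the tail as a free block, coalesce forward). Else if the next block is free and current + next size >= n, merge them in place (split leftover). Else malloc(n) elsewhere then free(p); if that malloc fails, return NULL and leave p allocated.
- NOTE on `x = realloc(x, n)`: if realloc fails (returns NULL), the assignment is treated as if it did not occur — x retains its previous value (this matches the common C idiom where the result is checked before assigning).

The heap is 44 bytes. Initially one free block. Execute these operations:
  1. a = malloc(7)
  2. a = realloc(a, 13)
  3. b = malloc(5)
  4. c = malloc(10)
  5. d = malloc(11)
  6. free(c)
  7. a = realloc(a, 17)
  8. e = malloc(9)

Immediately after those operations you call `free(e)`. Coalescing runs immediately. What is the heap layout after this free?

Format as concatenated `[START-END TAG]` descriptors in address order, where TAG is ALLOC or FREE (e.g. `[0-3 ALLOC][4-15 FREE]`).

Op 1: a = malloc(7) -> a = 0; heap: [0-6 ALLOC][7-43 FREE]
Op 2: a = realloc(a, 13) -> a = 0; heap: [0-12 ALLOC][13-43 FREE]
Op 3: b = malloc(5) -> b = 13; heap: [0-12 ALLOC][13-17 ALLOC][18-43 FREE]
Op 4: c = malloc(10) -> c = 18; heap: [0-12 ALLOC][13-17 ALLOC][18-27 ALLOC][28-43 FREE]
Op 5: d = malloc(11) -> d = 28; heap: [0-12 ALLOC][13-17 ALLOC][18-27 ALLOC][28-38 ALLOC][39-43 FREE]
Op 6: free(c) -> (freed c); heap: [0-12 ALLOC][13-17 ALLOC][18-27 FREE][28-38 ALLOC][39-43 FREE]
Op 7: a = realloc(a, 17) -> NULL (a unchanged); heap: [0-12 ALLOC][13-17 ALLOC][18-27 FREE][28-38 ALLOC][39-43 FREE]
Op 8: e = malloc(9) -> e = 18; heap: [0-12 ALLOC][13-17 ALLOC][18-26 ALLOC][27-27 FREE][28-38 ALLOC][39-43 FREE]
free(e): e = 18 -> block [18-26 ALLOC]; mark free, coalesce with adjacent free neighbors -> [0-12 ALLOC][13-17 ALLOC][18-27 FREE][28-38 ALLOC][39-43 FREE]

Answer: [0-12 ALLOC][13-17 ALLOC][18-27 FREE][28-38 ALLOC][39-43 FREE]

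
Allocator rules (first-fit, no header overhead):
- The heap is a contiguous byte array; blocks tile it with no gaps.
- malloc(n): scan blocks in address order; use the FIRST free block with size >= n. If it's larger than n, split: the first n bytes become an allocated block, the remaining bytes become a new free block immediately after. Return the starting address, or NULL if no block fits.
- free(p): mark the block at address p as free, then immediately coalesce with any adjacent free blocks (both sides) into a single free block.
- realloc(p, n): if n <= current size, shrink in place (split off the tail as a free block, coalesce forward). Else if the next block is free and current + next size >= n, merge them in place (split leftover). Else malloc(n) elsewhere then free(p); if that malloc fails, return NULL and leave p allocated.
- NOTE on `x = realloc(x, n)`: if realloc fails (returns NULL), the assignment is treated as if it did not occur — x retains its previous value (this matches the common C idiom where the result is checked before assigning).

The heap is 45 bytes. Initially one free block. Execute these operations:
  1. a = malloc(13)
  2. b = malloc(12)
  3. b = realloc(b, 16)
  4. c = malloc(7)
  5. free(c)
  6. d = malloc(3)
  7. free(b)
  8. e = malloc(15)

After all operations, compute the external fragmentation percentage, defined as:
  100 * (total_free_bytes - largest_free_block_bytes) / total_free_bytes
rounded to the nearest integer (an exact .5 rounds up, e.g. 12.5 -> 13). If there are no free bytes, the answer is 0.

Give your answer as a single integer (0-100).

Answer: 7

Derivation:
Op 1: a = malloc(13) -> a = 0; heap: [0-12 ALLOC][13-44 FREE]
Op 2: b = malloc(12) -> b = 13; heap: [0-12 ALLOC][13-24 ALLOC][25-44 FREE]
Op 3: b = realloc(b, 16) -> b = 13; heap: [0-12 ALLOC][13-28 ALLOC][29-44 FREE]
Op 4: c = malloc(7) -> c = 29; heap: [0-12 ALLOC][13-28 ALLOC][29-35 ALLOC][36-44 FREE]
Op 5: free(c) -> (freed c); heap: [0-12 ALLOC][13-28 ALLOC][29-44 FREE]
Op 6: d = malloc(3) -> d = 29; heap: [0-12 ALLOC][13-28 ALLOC][29-31 ALLOC][32-44 FREE]
Op 7: free(b) -> (freed b); heap: [0-12 ALLOC][13-28 FREE][29-31 ALLOC][32-44 FREE]
Op 8: e = malloc(15) -> e = 13; heap: [0-12 ALLOC][13-27 ALLOC][28-28 FREE][29-31 ALLOC][32-44 FREE]
Free blocks: [1 13] total_free=14 largest=13 -> 100*(14-13)/14 = 100/14 ≈ 7.143 -> rounds to 7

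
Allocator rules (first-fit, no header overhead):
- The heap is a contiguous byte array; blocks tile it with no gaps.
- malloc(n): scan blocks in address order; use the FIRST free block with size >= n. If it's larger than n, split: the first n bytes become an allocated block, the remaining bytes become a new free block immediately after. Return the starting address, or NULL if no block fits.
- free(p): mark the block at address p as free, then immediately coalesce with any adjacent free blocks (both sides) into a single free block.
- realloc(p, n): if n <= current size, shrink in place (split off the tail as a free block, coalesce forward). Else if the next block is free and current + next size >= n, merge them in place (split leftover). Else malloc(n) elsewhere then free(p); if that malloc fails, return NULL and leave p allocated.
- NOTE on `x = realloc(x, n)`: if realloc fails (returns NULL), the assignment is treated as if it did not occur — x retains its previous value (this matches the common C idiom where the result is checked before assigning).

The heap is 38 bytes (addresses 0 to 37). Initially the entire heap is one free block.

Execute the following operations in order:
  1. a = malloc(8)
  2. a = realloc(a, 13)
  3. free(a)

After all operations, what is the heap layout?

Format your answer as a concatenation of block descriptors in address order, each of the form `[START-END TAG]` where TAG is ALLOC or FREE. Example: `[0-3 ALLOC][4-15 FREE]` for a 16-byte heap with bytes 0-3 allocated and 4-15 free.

Op 1: a = malloc(8) -> a = 0; heap: [0-7 ALLOC][8-37 FREE]
Op 2: a = realloc(a, 13) -> a = 0; heap: [0-12 ALLOC][13-37 FREE]
Op 3: free(a) -> (freed a); heap: [0-37 FREE]

Answer: [0-37 FREE]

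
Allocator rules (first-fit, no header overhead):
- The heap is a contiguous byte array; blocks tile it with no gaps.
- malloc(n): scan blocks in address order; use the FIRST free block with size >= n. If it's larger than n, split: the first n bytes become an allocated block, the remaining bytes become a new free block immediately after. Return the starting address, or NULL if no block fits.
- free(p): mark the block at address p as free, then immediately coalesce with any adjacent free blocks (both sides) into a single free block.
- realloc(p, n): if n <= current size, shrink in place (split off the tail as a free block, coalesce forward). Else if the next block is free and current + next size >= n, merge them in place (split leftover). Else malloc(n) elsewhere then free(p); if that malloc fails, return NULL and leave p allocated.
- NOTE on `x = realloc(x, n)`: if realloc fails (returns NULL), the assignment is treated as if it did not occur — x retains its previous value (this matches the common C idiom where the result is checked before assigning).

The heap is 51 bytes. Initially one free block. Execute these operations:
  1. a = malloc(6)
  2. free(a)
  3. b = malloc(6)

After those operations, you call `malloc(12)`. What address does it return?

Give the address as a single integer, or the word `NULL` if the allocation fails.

Answer: 6

Derivation:
Op 1: a = malloc(6) -> a = 0; heap: [0-5 ALLOC][6-50 FREE]
Op 2: free(a) -> (freed a); heap: [0-50 FREE]
Op 3: b = malloc(6) -> b = 0; heap: [0-5 ALLOC][6-50 FREE]
malloc(12): first-fit scan over [0-5 ALLOC][6-50 FREE] -> 6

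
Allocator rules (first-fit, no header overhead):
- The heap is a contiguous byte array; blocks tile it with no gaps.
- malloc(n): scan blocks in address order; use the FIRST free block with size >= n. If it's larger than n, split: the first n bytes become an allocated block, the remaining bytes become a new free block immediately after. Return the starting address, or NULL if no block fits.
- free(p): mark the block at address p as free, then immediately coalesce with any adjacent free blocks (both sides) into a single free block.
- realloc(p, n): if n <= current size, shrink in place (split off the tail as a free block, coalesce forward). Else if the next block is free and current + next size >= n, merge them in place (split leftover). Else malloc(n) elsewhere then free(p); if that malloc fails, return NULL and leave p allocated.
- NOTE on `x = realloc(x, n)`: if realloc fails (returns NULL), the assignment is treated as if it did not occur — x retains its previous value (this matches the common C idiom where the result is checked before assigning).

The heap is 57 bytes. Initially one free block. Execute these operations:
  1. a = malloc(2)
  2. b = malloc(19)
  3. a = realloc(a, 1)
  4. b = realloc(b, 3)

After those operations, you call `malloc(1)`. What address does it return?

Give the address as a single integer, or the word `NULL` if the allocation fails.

Op 1: a = malloc(2) -> a = 0; heap: [0-1 ALLOC][2-56 FREE]
Op 2: b = malloc(19) -> b = 2; heap: [0-1 ALLOC][2-20 ALLOC][21-56 FREE]
Op 3: a = realloc(a, 1) -> a = 0; heap: [0-0 ALLOC][1-1 FREE][2-20 ALLOC][21-56 FREE]
Op 4: b = realloc(b, 3) -> b = 2; heap: [0-0 ALLOC][1-1 FREE][2-4 ALLOC][5-56 FREE]
malloc(1): first-fit scan over [0-0 ALLOC][1-1 FREE][2-4 ALLOC][5-56 FREE] -> 1

Answer: 1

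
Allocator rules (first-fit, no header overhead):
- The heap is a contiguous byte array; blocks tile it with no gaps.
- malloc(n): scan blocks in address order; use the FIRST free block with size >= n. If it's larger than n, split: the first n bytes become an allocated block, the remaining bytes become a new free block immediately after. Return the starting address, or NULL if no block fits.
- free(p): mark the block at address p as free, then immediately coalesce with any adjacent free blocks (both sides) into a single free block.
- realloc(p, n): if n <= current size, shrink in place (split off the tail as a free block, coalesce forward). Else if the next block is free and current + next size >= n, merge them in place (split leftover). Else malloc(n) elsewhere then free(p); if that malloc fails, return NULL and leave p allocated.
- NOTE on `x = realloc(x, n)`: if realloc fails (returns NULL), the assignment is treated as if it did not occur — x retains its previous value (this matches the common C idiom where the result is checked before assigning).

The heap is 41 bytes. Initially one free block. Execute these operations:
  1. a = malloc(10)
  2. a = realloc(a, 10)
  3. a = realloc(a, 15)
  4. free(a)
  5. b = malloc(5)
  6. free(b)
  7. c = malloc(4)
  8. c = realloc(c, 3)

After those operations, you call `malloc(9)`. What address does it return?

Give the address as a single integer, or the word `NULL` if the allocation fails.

Op 1: a = malloc(10) -> a = 0; heap: [0-9 ALLOC][10-40 FREE]
Op 2: a = realloc(a, 10) -> a = 0; heap: [0-9 ALLOC][10-40 FREE]
Op 3: a = realloc(a, 15) -> a = 0; heap: [0-14 ALLOC][15-40 FREE]
Op 4: free(a) -> (freed a); heap: [0-40 FREE]
Op 5: b = malloc(5) -> b = 0; heap: [0-4 ALLOC][5-40 FREE]
Op 6: free(b) -> (freed b); heap: [0-40 FREE]
Op 7: c = malloc(4) -> c = 0; heap: [0-3 ALLOC][4-40 FREE]
Op 8: c = realloc(c, 3) -> c = 0; heap: [0-2 ALLOC][3-40 FREE]
malloc(9): first-fit scan over [0-2 ALLOC][3-40 FREE] -> 3

Answer: 3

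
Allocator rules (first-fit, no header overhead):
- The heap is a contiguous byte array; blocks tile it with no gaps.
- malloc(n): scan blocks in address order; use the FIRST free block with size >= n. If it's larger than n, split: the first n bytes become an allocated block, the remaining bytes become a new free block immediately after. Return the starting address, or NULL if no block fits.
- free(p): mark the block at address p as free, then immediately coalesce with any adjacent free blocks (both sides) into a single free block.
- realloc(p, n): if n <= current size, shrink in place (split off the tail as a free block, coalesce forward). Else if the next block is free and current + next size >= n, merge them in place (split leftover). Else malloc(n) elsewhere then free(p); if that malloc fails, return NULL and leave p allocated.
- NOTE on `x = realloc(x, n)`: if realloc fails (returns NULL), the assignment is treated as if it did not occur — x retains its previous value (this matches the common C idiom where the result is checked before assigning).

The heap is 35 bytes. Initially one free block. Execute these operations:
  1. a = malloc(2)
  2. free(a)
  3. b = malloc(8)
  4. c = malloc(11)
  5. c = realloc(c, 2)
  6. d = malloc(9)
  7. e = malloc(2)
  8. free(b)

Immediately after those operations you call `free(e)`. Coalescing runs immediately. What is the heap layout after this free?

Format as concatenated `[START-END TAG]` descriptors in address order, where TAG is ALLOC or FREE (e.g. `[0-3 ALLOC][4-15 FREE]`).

Answer: [0-7 FREE][8-9 ALLOC][10-18 ALLOC][19-34 FREE]

Derivation:
Op 1: a = malloc(2) -> a = 0; heap: [0-1 ALLOC][2-34 FREE]
Op 2: free(a) -> (freed a); heap: [0-34 FREE]
Op 3: b = malloc(8) -> b = 0; heap: [0-7 ALLOC][8-34 FREE]
Op 4: c = malloc(11) -> c = 8; heap: [0-7 ALLOC][8-18 ALLOC][19-34 FREE]
Op 5: c = realloc(c, 2) -> c = 8; heap: [0-7 ALLOC][8-9 ALLOC][10-34 FREE]
Op 6: d = malloc(9) -> d = 10; heap: [0-7 ALLOC][8-9 ALLOC][10-18 ALLOC][19-34 FREE]
Op 7: e = malloc(2) -> e = 19; heap: [0-7 ALLOC][8-9 ALLOC][10-18 ALLOC][19-20 ALLOC][21-34 FREE]
Op 8: free(b) -> (freed b); heap: [0-7 FREE][8-9 ALLOC][10-18 ALLOC][19-20 ALLOC][21-34 FREE]
free(e): e = 19 -> block [19-20 ALLOC]; mark free, coalesce with adjacent free neighbors -> [0-7 FREE][8-9 ALLOC][10-18 ALLOC][19-34 FREE]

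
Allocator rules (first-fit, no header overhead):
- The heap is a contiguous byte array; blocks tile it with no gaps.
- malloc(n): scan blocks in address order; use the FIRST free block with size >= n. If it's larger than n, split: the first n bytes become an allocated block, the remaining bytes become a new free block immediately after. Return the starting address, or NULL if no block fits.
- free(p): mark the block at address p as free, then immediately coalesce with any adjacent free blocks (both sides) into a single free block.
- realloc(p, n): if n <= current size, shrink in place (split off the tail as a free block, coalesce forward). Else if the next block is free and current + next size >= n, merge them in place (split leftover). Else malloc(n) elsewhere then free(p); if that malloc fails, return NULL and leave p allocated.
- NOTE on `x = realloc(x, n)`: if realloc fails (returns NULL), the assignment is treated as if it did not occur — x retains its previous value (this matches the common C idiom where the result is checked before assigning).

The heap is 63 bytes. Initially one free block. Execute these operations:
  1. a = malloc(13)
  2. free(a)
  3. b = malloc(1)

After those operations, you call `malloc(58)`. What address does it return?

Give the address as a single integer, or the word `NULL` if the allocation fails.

Answer: 1

Derivation:
Op 1: a = malloc(13) -> a = 0; heap: [0-12 ALLOC][13-62 FREE]
Op 2: free(a) -> (freed a); heap: [0-62 FREE]
Op 3: b = malloc(1) -> b = 0; heap: [0-0 ALLOC][1-62 FREE]
malloc(58): first-fit scan over [0-0 ALLOC][1-62 FREE] -> 1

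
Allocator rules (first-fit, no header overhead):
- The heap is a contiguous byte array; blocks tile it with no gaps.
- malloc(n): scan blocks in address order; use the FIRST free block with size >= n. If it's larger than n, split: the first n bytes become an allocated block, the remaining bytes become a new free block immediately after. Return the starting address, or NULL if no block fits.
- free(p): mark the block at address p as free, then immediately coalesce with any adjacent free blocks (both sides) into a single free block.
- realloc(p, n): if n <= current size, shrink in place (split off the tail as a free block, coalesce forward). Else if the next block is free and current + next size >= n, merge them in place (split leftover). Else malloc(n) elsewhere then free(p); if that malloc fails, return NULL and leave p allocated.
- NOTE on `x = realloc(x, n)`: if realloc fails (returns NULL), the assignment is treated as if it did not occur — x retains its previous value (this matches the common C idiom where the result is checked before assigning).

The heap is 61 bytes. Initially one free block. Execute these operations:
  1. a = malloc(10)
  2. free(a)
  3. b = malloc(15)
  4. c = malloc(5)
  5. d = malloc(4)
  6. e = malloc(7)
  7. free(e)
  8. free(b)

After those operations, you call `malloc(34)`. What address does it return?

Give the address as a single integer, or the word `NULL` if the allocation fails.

Answer: 24

Derivation:
Op 1: a = malloc(10) -> a = 0; heap: [0-9 ALLOC][10-60 FREE]
Op 2: free(a) -> (freed a); heap: [0-60 FREE]
Op 3: b = malloc(15) -> b = 0; heap: [0-14 ALLOC][15-60 FREE]
Op 4: c = malloc(5) -> c = 15; heap: [0-14 ALLOC][15-19 ALLOC][20-60 FREE]
Op 5: d = malloc(4) -> d = 20; heap: [0-14 ALLOC][15-19 ALLOC][20-23 ALLOC][24-60 FREE]
Op 6: e = malloc(7) -> e = 24; heap: [0-14 ALLOC][15-19 ALLOC][20-23 ALLOC][24-30 ALLOC][31-60 FREE]
Op 7: free(e) -> (freed e); heap: [0-14 ALLOC][15-19 ALLOC][20-23 ALLOC][24-60 FREE]
Op 8: free(b) -> (freed b); heap: [0-14 FREE][15-19 ALLOC][20-23 ALLOC][24-60 FREE]
malloc(34): first-fit scan over [0-14 FREE][15-19 ALLOC][20-23 ALLOC][24-60 FREE] -> 24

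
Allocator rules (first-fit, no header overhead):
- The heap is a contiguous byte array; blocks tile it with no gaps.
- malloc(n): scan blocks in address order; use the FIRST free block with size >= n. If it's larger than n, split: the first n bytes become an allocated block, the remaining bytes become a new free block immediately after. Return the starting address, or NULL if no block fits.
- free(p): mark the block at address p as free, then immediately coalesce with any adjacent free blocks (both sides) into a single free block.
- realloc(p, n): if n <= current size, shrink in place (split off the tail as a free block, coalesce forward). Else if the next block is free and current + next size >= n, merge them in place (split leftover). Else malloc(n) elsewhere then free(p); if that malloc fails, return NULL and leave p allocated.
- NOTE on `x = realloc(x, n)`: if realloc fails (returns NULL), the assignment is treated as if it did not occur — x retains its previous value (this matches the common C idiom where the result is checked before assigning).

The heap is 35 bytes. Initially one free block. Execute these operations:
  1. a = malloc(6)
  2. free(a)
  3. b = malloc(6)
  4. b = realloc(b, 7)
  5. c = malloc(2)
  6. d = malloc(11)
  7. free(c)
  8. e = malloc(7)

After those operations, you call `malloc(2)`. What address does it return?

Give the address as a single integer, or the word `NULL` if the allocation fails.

Op 1: a = malloc(6) -> a = 0; heap: [0-5 ALLOC][6-34 FREE]
Op 2: free(a) -> (freed a); heap: [0-34 FREE]
Op 3: b = malloc(6) -> b = 0; heap: [0-5 ALLOC][6-34 FREE]
Op 4: b = realloc(b, 7) -> b = 0; heap: [0-6 ALLOC][7-34 FREE]
Op 5: c = malloc(2) -> c = 7; heap: [0-6 ALLOC][7-8 ALLOC][9-34 FREE]
Op 6: d = malloc(11) -> d = 9; heap: [0-6 ALLOC][7-8 ALLOC][9-19 ALLOC][20-34 FREE]
Op 7: free(c) -> (freed c); heap: [0-6 ALLOC][7-8 FREE][9-19 ALLOC][20-34 FREE]
Op 8: e = malloc(7) -> e = 20; heap: [0-6 ALLOC][7-8 FREE][9-19 ALLOC][20-26 ALLOC][27-34 FREE]
malloc(2): first-fit scan over [0-6 ALLOC][7-8 FREE][9-19 ALLOC][20-26 ALLOC][27-34 FREE] -> 7

Answer: 7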